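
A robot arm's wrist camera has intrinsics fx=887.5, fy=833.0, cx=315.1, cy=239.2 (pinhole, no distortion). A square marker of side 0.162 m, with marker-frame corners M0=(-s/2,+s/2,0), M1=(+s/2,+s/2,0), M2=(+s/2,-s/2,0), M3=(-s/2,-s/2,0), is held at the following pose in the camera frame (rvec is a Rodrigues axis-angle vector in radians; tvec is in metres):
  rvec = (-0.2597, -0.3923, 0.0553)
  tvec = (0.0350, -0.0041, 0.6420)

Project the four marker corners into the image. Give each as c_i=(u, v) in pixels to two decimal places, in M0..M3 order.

Intrinsics K: fx=887.5, fy=833.0, cx=315.1, cy=239.2
Marker side s = 0.162 m; corners in marker frame (Z=0):
  M0 = (-0.0810, +0.0810, 0)
  M1 = (+0.0810, +0.0810, 0)
  M2 = (+0.0810, -0.0810, 0)
  M3 = (-0.0810, -0.0810, 0)
rvec = (-0.2597, -0.3923, 0.0553), |rvec| = θ = 0.47371 rad = 27.142°
Rodrigues: sinθ=0.45619, 1−cosθ=0.11012; R = I + sinθ·[k]× + (1−cosθ)·[k]×²:
    [+0.92298 -0.00326 -0.38484]
    [+0.10325 +0.96540 +0.23945]
    [+0.37074 -0.26074 +0.89138]
t = (0.0350, -0.0041, 0.6420) m
M0: Pc = R·M0+t = (-0.04003, +0.06573, +0.59085); u = 887.5·(-0.04003)/0.59085 + 315.1 = 254.9791, v = 833.0·(+0.06573)/0.59085 + 239.2 = 331.8747
M1: Pc = R·M1+t = (+0.10950, +0.08246, +0.65091); u = 887.5·(+0.10950)/0.65091 + 315.1 = 464.3966, v = 833.0·(+0.08246)/0.65091 + 239.2 = 344.7290
M2: Pc = R·M2+t = (+0.11003, -0.07393, +0.69315); u = 887.5·(+0.11003)/0.69315 + 315.1 = 455.9748, v = 833.0·(-0.07393)/0.69315 + 239.2 = 150.3486
M3: Pc = R·M3+t = (-0.03950, -0.09066, +0.63309); u = 887.5·(-0.03950)/0.63309 + 315.1 = 259.7307, v = 833.0·(-0.09066)/0.63309 + 239.2 = 119.9112

c0=(254.98, 331.87) c1=(464.40, 344.73) c2=(455.97, 150.35) c3=(259.73, 119.91)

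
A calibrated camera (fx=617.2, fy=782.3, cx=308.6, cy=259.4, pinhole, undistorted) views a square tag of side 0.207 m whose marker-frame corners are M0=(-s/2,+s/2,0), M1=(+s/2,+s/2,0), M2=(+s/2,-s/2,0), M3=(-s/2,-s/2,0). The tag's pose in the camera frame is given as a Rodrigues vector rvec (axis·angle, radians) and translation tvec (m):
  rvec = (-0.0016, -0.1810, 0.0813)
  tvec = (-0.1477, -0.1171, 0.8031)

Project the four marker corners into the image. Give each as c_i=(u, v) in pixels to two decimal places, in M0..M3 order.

Intrinsics K: fx=617.2, fy=782.3, cx=308.6, cy=259.4
Marker side s = 0.207 m; corners in marker frame (Z=0):
  M0 = (-0.1035, +0.1035, 0)
  M1 = (+0.1035, +0.1035, 0)
  M2 = (+0.1035, -0.1035, 0)
  M3 = (-0.1035, -0.1035, 0)
rvec = (-0.0016, -0.1810, 0.0813), |rvec| = θ = 0.19843 rad = 11.369°
Rodrigues: sinθ=0.19713, 1−cosθ=0.01962; R = I + sinθ·[k]× + (1−cosθ)·[k]×²:
    [+0.98038 -0.08062 -0.17988]
    [+0.08091 +0.99670 -0.00574]
    [+0.17975 -0.00892 +0.98367]
t = (-0.1477, -0.1171, 0.8031) m
M0: Pc = R·M0+t = (-0.25751, -0.02232, +0.78357); u = 617.2·(-0.25751)/0.78357 + 308.6 = 105.7630, v = 782.3·(-0.02232)/0.78357 + 259.4 = 237.1208
M1: Pc = R·M1+t = (-0.05458, -0.00557, +0.82078); u = 617.2·(-0.05458)/0.82078 + 308.6 = 267.5612, v = 782.3·(-0.00557)/0.82078 + 259.4 = 254.0943
M2: Pc = R·M2+t = (-0.03789, -0.21188, +0.82263); u = 617.2·(-0.03789)/0.82263 + 308.6 = 280.1748, v = 782.3·(-0.21188)/0.82263 + 259.4 = 57.9026
M3: Pc = R·M3+t = (-0.24082, -0.22863, +0.78542); u = 617.2·(-0.24082)/0.78542 + 308.6 = 119.3546, v = 782.3·(-0.22863)/0.78542 + 259.4 = 31.6747

c0=(105.76, 237.12) c1=(267.56, 254.09) c2=(280.17, 57.90) c3=(119.35, 31.67)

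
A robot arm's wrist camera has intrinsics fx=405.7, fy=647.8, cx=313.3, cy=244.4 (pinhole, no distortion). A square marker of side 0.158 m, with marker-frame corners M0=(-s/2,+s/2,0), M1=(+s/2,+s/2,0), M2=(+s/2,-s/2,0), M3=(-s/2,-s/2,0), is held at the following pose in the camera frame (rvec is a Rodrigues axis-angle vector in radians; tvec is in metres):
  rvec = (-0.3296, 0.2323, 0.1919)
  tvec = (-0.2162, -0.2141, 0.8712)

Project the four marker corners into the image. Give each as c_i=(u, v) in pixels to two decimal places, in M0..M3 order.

c0=(168.72, 130.63) c1=(235.66, 143.37) c2=(256.19, 40.11) c3=(191.78, 32.58)

Intrinsics K: fx=405.7, fy=647.8, cx=313.3, cy=244.4
Marker side s = 0.158 m; corners in marker frame (Z=0):
  M0 = (-0.0790, +0.0790, 0)
  M1 = (+0.0790, +0.0790, 0)
  M2 = (+0.0790, -0.0790, 0)
  M3 = (-0.0790, -0.0790, 0)
rvec = (-0.3296, 0.2323, 0.1919), |rvec| = θ = 0.44657 rad = 25.587°
Rodrigues: sinθ=0.43187, 1−cosθ=0.09807; R = I + sinθ·[k]× + (1−cosθ)·[k]×²:
    [+0.95535 -0.22324 +0.19355]
    [+0.14793 +0.92847 +0.34067]
    [-0.25576 -0.29683 +0.92004]
t = (-0.2162, -0.2141, 0.8712) m
M0: Pc = R·M0+t = (-0.30931, -0.15244, +0.86796); u = 405.7·(-0.30931)/0.86796 + 313.3 = 168.7228, v = 647.8·(-0.15244)/0.86796 + 244.4 = 130.6279
M1: Pc = R·M1+t = (-0.15836, -0.12906, +0.82755); u = 405.7·(-0.15836)/0.82755 + 313.3 = 235.6635, v = 647.8·(-0.12906)/0.82755 + 244.4 = 143.3690
M2: Pc = R·M2+t = (-0.12309, -0.27576, +0.87444); u = 405.7·(-0.12309)/0.87444 + 313.3 = 256.1916, v = 647.8·(-0.27576)/0.87444 + 244.4 = 40.1117
M3: Pc = R·M3+t = (-0.27404, -0.29914, +0.91485); u = 405.7·(-0.27404)/0.91485 + 313.3 = 191.7758, v = 647.8·(-0.29914)/0.91485 + 244.4 = 32.5847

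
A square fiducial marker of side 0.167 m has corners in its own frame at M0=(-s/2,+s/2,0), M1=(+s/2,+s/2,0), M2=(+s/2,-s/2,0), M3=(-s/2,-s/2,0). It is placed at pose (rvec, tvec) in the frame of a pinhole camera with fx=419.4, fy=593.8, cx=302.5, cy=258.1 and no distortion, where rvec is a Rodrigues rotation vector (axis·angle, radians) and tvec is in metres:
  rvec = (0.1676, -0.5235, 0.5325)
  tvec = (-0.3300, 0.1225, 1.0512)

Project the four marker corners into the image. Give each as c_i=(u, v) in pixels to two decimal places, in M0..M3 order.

c0=(121.78, 350.35) c1=(182.94, 382.92) c2=(216.17, 306.00) c3=(157.66, 266.73)

Intrinsics K: fx=419.4, fy=593.8, cx=302.5, cy=258.1
Marker side s = 0.167 m; corners in marker frame (Z=0):
  M0 = (-0.0835, +0.0835, 0)
  M1 = (+0.0835, +0.0835, 0)
  M2 = (+0.0835, -0.0835, 0)
  M3 = (-0.0835, -0.0835, 0)
rvec = (0.1676, -0.5235, 0.5325), |rvec| = θ = 0.76531 rad = 43.849°
Rodrigues: sinθ=0.69276, 1−cosθ=0.27883; R = I + sinθ·[k]× + (1−cosθ)·[k]×²:
    [+0.73454 -0.52379 -0.43139]
    [+0.44025 +0.85164 -0.28442]
    [+0.51636 +0.01900 +0.85616]
t = (-0.3300, 0.1225, 1.0512) m
M0: Pc = R·M0+t = (-0.43507, +0.15685, +1.00967); u = 419.4·(-0.43507)/1.00967 + 302.5 = 121.7790, v = 593.8·(+0.15685)/1.00967 + 258.1 = 350.3458
M1: Pc = R·M1+t = (-0.31240, +0.23037, +1.09590); u = 419.4·(-0.31240)/1.09590 + 302.5 = 182.9442, v = 593.8·(+0.23037)/1.09590 + 258.1 = 382.9242
M2: Pc = R·M2+t = (-0.22493, +0.08815, +1.09273); u = 419.4·(-0.22493)/1.09273 + 302.5 = 216.1700, v = 593.8·(+0.08815)/1.09273 + 258.1 = 306.0012
M3: Pc = R·M3+t = (-0.34760, +0.01463, +1.00650); u = 419.4·(-0.34760)/1.00650 + 302.5 = 157.6586, v = 593.8·(+0.01463)/1.00650 + 258.1 = 266.7297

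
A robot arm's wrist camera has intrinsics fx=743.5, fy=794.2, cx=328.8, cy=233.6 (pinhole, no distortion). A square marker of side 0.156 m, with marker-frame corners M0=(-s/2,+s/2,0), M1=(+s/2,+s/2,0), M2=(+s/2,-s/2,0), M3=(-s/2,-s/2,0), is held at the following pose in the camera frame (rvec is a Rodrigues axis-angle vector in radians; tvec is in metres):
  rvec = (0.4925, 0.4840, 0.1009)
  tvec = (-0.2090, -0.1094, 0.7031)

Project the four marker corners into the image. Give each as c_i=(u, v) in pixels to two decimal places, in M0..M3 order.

c0=(63.24, 175.02) c1=(183.26, 205.88) c2=(162.21, 30.64) c3=(31.39, 12.99)

Intrinsics K: fx=743.5, fy=794.2, cx=328.8, cy=233.6
Marker side s = 0.156 m; corners in marker frame (Z=0):
  M0 = (-0.0780, +0.0780, 0)
  M1 = (+0.0780, +0.0780, 0)
  M2 = (+0.0780, -0.0780, 0)
  M3 = (-0.0780, -0.0780, 0)
rvec = (0.4925, 0.4840, 0.1009), |rvec| = θ = 0.69785 rad = 39.984°
Rodrigues: sinθ=0.64257, 1−cosθ=0.23377; R = I + sinθ·[k]× + (1−cosθ)·[k]×²:
    [+0.88266 +0.02152 +0.46952]
    [+0.20733 +0.87868 -0.43005]
    [-0.42181 +0.47693 +0.77111]
t = (-0.2090, -0.1094, 0.7031) m
M0: Pc = R·M0+t = (-0.27617, -0.05704, +0.77320); u = 743.5·(-0.27617)/0.77320 + 328.8 = 63.2395, v = 794.2·(-0.05704)/0.77320 + 233.6 = 175.0159
M1: Pc = R·M1+t = (-0.13847, -0.02469, +0.70740); u = 743.5·(-0.13847)/0.70740 + 328.8 = 183.2594, v = 794.2·(-0.02469)/0.70740 + 233.6 = 205.8792
M2: Pc = R·M2+t = (-0.14183, -0.16176, +0.63300); u = 743.5·(-0.14183)/0.63300 + 328.8 = 162.2100, v = 794.2·(-0.16176)/0.63300 + 233.6 = 30.6396
M3: Pc = R·M3+t = (-0.27953, -0.19411, +0.69880); u = 743.5·(-0.27953)/0.69880 + 328.8 = 31.3937, v = 794.2·(-0.19411)/0.69880 + 233.6 = 12.9916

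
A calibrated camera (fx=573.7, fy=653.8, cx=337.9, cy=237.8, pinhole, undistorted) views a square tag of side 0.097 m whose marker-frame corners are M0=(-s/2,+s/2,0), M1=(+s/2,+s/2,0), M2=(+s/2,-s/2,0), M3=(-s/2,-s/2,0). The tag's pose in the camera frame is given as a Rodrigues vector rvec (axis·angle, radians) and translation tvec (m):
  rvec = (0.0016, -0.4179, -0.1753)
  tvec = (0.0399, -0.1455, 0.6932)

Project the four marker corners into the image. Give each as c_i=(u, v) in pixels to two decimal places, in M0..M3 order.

Intrinsics K: fx=573.7, fy=653.8, cx=337.9, cy=237.8
Marker side s = 0.097 m; corners in marker frame (Z=0):
  M0 = (-0.0485, +0.0485, 0)
  M1 = (+0.0485, +0.0485, 0)
  M2 = (+0.0485, -0.0485, 0)
  M3 = (-0.0485, -0.0485, 0)
rvec = (0.0016, -0.4179, -0.1753), |rvec| = θ = 0.45318 rad = 25.965°
Rodrigues: sinθ=0.43783, 1−cosθ=0.10094; R = I + sinθ·[k]× + (1−cosθ)·[k]×²:
    [+0.89906 +0.16903 -0.40388]
    [-0.16969 +0.98489 +0.03446]
    [+0.40360 +0.03755 +0.91416]
t = (0.0399, -0.1455, 0.6932) m
M0: Pc = R·M0+t = (+0.00449, -0.08950, +0.67545); u = 573.7·(+0.00449)/0.67545 + 337.9 = 341.7167, v = 653.8·(-0.08950)/0.67545 + 237.8 = 151.1657
M1: Pc = R·M1+t = (+0.09170, -0.10596, +0.71460); u = 573.7·(+0.09170)/0.71460 + 337.9 = 411.5216, v = 653.8·(-0.10596)/0.71460 + 237.8 = 140.8525
M2: Pc = R·M2+t = (+0.07531, -0.20150, +0.71095); u = 573.7·(+0.07531)/0.71095 + 337.9 = 398.6680, v = 653.8·(-0.20150)/0.71095 + 237.8 = 52.5010
M3: Pc = R·M3+t = (-0.01190, -0.18504, +0.67180); u = 573.7·(-0.01190)/0.67180 + 337.9 = 327.7356, v = 653.8·(-0.18504)/0.67180 + 237.8 = 57.7214

c0=(341.72, 151.17) c1=(411.52, 140.85) c2=(398.67, 52.50) c3=(327.74, 57.72)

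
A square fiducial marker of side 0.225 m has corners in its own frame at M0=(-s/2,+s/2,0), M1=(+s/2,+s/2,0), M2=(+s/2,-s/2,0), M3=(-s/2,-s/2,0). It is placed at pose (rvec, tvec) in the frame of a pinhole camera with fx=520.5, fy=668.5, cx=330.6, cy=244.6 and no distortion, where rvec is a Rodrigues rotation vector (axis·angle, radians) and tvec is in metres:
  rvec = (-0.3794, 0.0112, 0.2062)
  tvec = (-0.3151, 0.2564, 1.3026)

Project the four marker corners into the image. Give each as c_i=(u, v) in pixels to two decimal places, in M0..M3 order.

Intrinsics K: fx=520.5, fy=668.5, cx=330.6, cy=244.6
Marker side s = 0.225 m; corners in marker frame (Z=0):
  M0 = (-0.1125, +0.1125, 0)
  M1 = (+0.1125, +0.1125, 0)
  M2 = (+0.1125, -0.1125, 0)
  M3 = (-0.1125, -0.1125, 0)
rvec = (-0.3794, 0.0112, 0.2062), |rvec| = θ = 0.43196 rad = 24.749°
Rodrigues: sinθ=0.41865, 1−cosθ=0.09185; R = I + sinθ·[k]× + (1−cosθ)·[k]×²:
    [+0.97901 -0.20194 -0.02766]
    [+0.19776 +0.90821 +0.36885]
    [-0.04937 -0.36657 +0.92908]
t = (-0.3151, 0.2564, 1.3026) m
M0: Pc = R·M0+t = (-0.44796, +0.33633, +1.26691); u = 520.5·(-0.44796)/1.26691 + 330.6 = 146.5612, v = 668.5·(+0.33633)/1.26691 + 244.6 = 422.0658
M1: Pc = R·M1+t = (-0.22768, +0.38082, +1.25581); u = 520.5·(-0.22768)/1.25581 + 330.6 = 236.2325, v = 668.5·(+0.38082)/1.25581 + 244.6 = 447.3214
M2: Pc = R·M2+t = (-0.18224, +0.17647, +1.33829); u = 520.5·(-0.18224)/1.33829 + 330.6 = 259.7200, v = 668.5·(+0.17647)/1.33829 + 244.6 = 332.7522
M3: Pc = R·M3+t = (-0.40252, +0.13198, +1.34939); u = 520.5·(-0.40252)/1.34939 + 330.6 = 175.3363, v = 668.5·(+0.13198)/1.34939 + 244.6 = 309.9834

c0=(146.56, 422.07) c1=(236.23, 447.32) c2=(259.72, 332.75) c3=(175.34, 309.98)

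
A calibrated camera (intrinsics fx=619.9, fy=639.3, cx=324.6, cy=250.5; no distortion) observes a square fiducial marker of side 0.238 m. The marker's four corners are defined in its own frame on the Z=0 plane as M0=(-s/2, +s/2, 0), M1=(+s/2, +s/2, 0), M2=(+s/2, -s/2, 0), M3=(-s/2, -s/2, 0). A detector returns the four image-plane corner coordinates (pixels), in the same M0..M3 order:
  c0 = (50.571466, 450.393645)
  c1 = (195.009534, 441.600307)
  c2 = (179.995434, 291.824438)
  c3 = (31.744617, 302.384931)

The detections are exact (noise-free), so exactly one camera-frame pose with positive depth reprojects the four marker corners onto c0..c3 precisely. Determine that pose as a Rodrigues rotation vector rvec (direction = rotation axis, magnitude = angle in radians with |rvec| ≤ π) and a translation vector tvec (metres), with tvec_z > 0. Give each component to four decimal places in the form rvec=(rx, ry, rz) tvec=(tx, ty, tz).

Intrinsics K: fx=619.9, fy=639.3, cx=324.6, cy=250.5
Marker side s = 0.238 m; corners in marker frame (Z=0):
  M0 = (-0.1190, +0.1190, 0)
  M1 = (+0.1190, +0.1190, 0)
  M2 = (+0.1190, -0.1190, 0)
  M3 = (-0.1190, -0.1190, 0)
Detected image corners:
  c0 = (50.571466, 450.393645) px
  c1 = (195.009534, 441.600307) px
  c2 = (179.995434, 291.824438) px
  c3 = (31.744617, 302.384931) px
Planar DLT: solve 8×8 A·h = b for H (H[2,2]=1):
  H  [+609.93200 +84.21127 +114.07591]
  H  [-56.37552 +668.07480 +372.58851]
  H  [-0.04243 +0.11437 +1.00000]
B = K⁻¹H; ‖b₁‖=1.009574, ‖b₂‖=1.009574; λ = 2/(‖b₁‖+‖b₂‖) = 0.990517, sign → tz>0 ⇒ λ=+0.990517
r₁ = λ·B[:,0] = (+0.99660,-0.07088,-0.04203); r₂ = λ·B[:,1] = (+0.07524,+0.99071,+0.11329)
r₃ = r₁×r₂ = (+0.03361,-0.11607,+0.99267); SVD([r₁ r₂ r₃]) → R = UVᵀ:
  R  [+0.99660 +0.07524 +0.03361]
  R  [-0.07088 +0.99071 -0.11607]
  R  [-0.04203 +0.11329 +0.99267]
t = (-0.33639, +0.18916, +0.99052) m
tr R = 2.979981; θ = arccos((tr R − 1)/2) = 0.141607 rad = 8.113°
axis k = ((R−Rᵀ)₃₂, (R−Rᵀ)₁₃, (R−Rᵀ)₂₁) / (2 sinθ) = (+0.812545, +0.267990, -0.517641)
rvec = θ·k = (+0.115062, +0.037949, -0.073301)

rvec=(0.1151, 0.0379, -0.0733) tvec=(-0.3364, 0.1892, 0.9905)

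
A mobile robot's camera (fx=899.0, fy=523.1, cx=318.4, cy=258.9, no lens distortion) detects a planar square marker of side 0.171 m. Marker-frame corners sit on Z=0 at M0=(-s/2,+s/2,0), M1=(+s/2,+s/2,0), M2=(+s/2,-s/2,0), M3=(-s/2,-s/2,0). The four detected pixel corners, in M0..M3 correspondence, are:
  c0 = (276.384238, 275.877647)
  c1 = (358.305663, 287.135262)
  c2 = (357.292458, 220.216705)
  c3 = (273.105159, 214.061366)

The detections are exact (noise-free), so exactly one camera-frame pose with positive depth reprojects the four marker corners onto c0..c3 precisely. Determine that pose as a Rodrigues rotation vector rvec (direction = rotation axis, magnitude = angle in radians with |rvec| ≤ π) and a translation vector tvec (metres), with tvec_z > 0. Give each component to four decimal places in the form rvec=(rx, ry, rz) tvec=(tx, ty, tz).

rvec=(0.2321, 0.7426, 0.0700) tvec=(-0.0058, -0.0241, 1.3591)

Intrinsics K: fx=899.0, fy=523.1, cx=318.4, cy=258.9
Marker side s = 0.171 m; corners in marker frame (Z=0):
  M0 = (-0.0855, +0.0855, 0)
  M1 = (+0.0855, +0.0855, 0)
  M2 = (+0.0855, -0.0855, 0)
  M3 = (-0.0855, -0.0855, 0)
Detected image corners:
  c0 = (276.384238, 275.877647) px
  c1 = (358.305663, 287.135262) px
  c2 = (357.292458, 220.216705) px
  c3 = (273.105159, 214.061366) px
Planar DLT: solve 8×8 A·h = b for H (H[2,2]=1):
  H  [+331.62760 +67.26391 +314.55912]
  H  [-70.24496 +418.71078 +249.61517]
  H  [-0.48684 +0.17212 +1.00000]
B = K⁻¹H; ‖b₁‖=0.735801, ‖b₂‖=0.735801; λ = 2/(‖b₁‖+‖b₂‖) = 1.359063, sign → tz>0 ⇒ λ=+1.359063
r₁ = λ·B[:,0] = (+0.73567,+0.14497,-0.66164); r₂ = λ·B[:,1] = (+0.01884,+0.97207,+0.23393)
r₃ = r₁×r₂ = (+0.67708,-0.18456,+0.71240); SVD([r₁ r₂ r₃]) → R = UVᵀ:
  R  [+0.73567 +0.01884 +0.67708]
  R  [+0.14497 +0.97207 -0.18456]
  R  [-0.66164 +0.23393 +0.71240]
t = (-0.00581, -0.02412, +1.35906) m
tr R = 2.420141; θ = arccos((tr R − 1)/2) = 0.781198 rad = 44.759°
axis k = ((R−Rᵀ)₃₂, (R−Rᵀ)₁₃, (R−Rᵀ)₂₁) / (2 sinθ) = (+0.297162, +0.950617, +0.089564)
rvec = θ·k = (+0.232142, +0.742621, +0.069967)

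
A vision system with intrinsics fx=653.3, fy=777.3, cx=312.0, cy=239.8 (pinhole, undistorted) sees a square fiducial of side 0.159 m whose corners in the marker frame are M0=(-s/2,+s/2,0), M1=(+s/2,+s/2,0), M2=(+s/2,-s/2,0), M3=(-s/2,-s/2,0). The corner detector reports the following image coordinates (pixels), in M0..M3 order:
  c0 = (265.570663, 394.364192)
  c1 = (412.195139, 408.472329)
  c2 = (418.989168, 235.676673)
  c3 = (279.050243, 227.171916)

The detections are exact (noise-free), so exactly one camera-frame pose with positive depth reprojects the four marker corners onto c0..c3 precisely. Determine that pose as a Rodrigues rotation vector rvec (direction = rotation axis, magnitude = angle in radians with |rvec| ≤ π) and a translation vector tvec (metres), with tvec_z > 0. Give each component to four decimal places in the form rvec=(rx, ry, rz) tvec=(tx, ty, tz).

rvec=(-0.2287, 0.1289, 0.0679) tvec=(0.0343, 0.0692, 0.7225)

Intrinsics K: fx=653.3, fy=777.3, cx=312.0, cy=239.8
Marker side s = 0.159 m; corners in marker frame (Z=0):
  M0 = (-0.0795, +0.0795, 0)
  M1 = (+0.0795, +0.0795, 0)
  M2 = (+0.0795, -0.0795, 0)
  M3 = (-0.0795, -0.0795, 0)
Detected image corners:
  c0 = (265.570663, 394.364192) px
  c1 = (412.195139, 408.472329) px
  c2 = (418.989168, 235.676673) px
  c3 = (279.050243, 227.171916) px
Planar DLT: solve 8×8 A·h = b for H (H[2,2]=1):
  H  [+836.34162 -169.55019 +343.01033]
  H  [+11.53724 +971.84132 +314.26493]
  H  [-0.18691 -0.30668 +1.00000]
B = K⁻¹H; ‖b₁‖=1.384042, ‖b₂‖=1.384042; λ = 2/(‖b₁‖+‖b₂‖) = 0.722522, sign → tz>0 ⇒ λ=+0.722522
r₁ = λ·B[:,0] = (+0.98945,+0.05239,-0.13505); r₂ = λ·B[:,1] = (-0.08169,+0.97171,-0.22159)
r₃ = r₁×r₂ = (+0.11962,+0.23028,+0.96574); SVD([r₁ r₂ r₃]) → R = UVᵀ:
  R  [+0.98945 -0.08169 +0.11962]
  R  [+0.05239 +0.97171 +0.23028]
  R  [-0.13505 -0.22159 +0.96574]
t = (+0.03430, +0.06922, +0.72252) m
tr R = 2.926911; θ = arccos((tr R − 1)/2) = 0.271181 rad = 15.538°
axis k = ((R−Rᵀ)₃₂, (R−Rᵀ)₁₃, (R−Rᵀ)₂₁) / (2 sinθ) = (-0.843446, +0.475357, +0.250268)
rvec = θ·k = (-0.228726, +0.128908, +0.067868)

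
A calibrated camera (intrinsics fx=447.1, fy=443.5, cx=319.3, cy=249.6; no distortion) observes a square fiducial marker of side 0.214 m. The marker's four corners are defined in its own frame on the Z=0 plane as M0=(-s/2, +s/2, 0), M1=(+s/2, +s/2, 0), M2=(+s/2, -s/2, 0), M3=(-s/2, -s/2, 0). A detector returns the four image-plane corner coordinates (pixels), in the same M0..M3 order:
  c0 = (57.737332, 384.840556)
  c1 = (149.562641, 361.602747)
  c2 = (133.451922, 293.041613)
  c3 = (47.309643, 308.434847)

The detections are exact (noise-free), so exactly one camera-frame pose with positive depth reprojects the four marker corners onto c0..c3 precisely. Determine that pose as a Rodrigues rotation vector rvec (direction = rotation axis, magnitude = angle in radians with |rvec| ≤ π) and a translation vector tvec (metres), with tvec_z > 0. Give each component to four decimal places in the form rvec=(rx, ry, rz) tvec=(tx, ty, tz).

rvec=(-0.5409, -0.4557, -0.2886) tvec=(-0.5862, 0.2292, 1.1881)

Intrinsics K: fx=447.1, fy=443.5, cx=319.3, cy=249.6
Marker side s = 0.214 m; corners in marker frame (Z=0):
  M0 = (-0.1070, +0.1070, 0)
  M1 = (+0.1070, +0.1070, 0)
  M2 = (+0.1070, -0.1070, 0)
  M3 = (-0.1070, -0.1070, 0)
Detected image corners:
  c0 = (57.737332, 384.840556) px
  c1 = (149.562641, 361.602747) px
  c2 = (133.451922, 293.041613) px
  c3 = (47.309643, 308.434847) px
Planar DLT: solve 8×8 A·h = b for H (H[2,2]=1):
  H  [+455.06890 +27.70473 +98.71156]
  H  [+48.57734 +216.73770 +335.16201]
  H  [+0.40991 -0.35956 +1.00000]
B = K⁻¹H; ‖b₁‖=0.841696, ‖b₂‖=0.841696; λ = 2/(‖b₁‖+‖b₂‖) = 1.188077, sign → tz>0 ⇒ λ=+1.188077
r₁ = λ·B[:,0] = (+0.86145,-0.14395,+0.48701); r₂ = λ·B[:,1] = (+0.37870,+0.82103,-0.42719)
r₃ = r₁×r₂ = (-0.33835,+0.55243,+0.76180); SVD([r₁ r₂ r₃]) → R = UVᵀ:
  R  [+0.86145 +0.37870 -0.33835]
  R  [-0.14395 +0.82103 +0.55243]
  R  [+0.48701 -0.42719 +0.76180]
t = (-0.58617, +0.22921, +1.18808) m
tr R = 2.444283; θ = arccos((tr R − 1)/2) = 0.763903 rad = 43.768°
axis k = ((R−Rᵀ)₃₂, (R−Rᵀ)₁₃, (R−Rᵀ)₂₁) / (2 sinθ) = (-0.708082, -0.596576, -0.377779)
rvec = θ·k = (-0.540906, -0.455726, -0.288586)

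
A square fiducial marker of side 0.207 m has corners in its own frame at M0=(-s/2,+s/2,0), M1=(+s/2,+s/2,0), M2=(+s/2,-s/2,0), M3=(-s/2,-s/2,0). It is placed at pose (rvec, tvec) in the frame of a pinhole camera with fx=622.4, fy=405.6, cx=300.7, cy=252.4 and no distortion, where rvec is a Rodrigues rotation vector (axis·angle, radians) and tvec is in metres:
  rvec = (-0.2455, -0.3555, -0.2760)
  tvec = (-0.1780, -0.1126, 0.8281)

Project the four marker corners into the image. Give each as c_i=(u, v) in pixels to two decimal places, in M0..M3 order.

Intrinsics K: fx=622.4, fy=405.6, cx=300.7, cy=252.4
Marker side s = 0.207 m; corners in marker frame (Z=0):
  M0 = (-0.1035, +0.1035, 0)
  M1 = (+0.1035, +0.1035, 0)
  M2 = (+0.1035, -0.1035, 0)
  M3 = (-0.1035, -0.1035, 0)
rvec = (-0.2455, -0.3555, -0.2760), |rvec| = θ = 0.51267 rad = 29.374°
Rodrigues: sinθ=0.49050, 1−cosθ=0.12856; R = I + sinθ·[k]× + (1−cosθ)·[k]×²:
    [+0.90092 +0.30676 -0.30699]
    [-0.22138 +0.93326 +0.28288]
    [+0.37327 -0.18689 +0.90870]
t = (-0.1780, -0.1126, 0.8281) m
M0: Pc = R·M0+t = (-0.23950, +0.00690, +0.77012); u = 622.4·(-0.23950)/0.77012 + 300.7 = 107.1436, v = 405.6·(+0.00690)/0.77012 + 252.4 = 256.0365
M1: Pc = R·M1+t = (-0.05301, -0.03892, +0.84739); u = 622.4·(-0.05301)/0.84739 + 300.7 = 261.7682, v = 405.6·(-0.03892)/0.84739 + 252.4 = 233.7709
M2: Pc = R·M2+t = (-0.11650, -0.23210, +0.88608); u = 622.4·(-0.11650)/0.88608 + 300.7 = 218.8649, v = 405.6·(-0.23210)/0.88608 + 252.4 = 146.1545
M3: Pc = R·M3+t = (-0.30299, -0.18628, +0.80881); u = 622.4·(-0.30299)/0.80881 + 300.7 = 67.5376, v = 405.6·(-0.18628)/0.80881 + 252.4 = 158.9849

c0=(107.14, 256.04) c1=(261.77, 233.77) c2=(218.86, 146.15) c3=(67.54, 158.98)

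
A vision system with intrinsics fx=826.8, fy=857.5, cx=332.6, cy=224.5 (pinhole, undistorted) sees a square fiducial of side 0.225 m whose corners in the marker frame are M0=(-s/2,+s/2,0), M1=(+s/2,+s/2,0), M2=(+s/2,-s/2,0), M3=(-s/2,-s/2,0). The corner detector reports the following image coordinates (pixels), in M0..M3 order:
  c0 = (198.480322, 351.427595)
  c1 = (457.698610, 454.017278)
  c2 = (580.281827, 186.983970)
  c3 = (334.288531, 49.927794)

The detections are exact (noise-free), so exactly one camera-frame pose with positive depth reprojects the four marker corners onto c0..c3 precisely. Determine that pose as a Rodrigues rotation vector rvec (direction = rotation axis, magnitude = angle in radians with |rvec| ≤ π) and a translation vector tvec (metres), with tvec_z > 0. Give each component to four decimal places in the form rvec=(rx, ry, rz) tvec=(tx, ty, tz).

rvec=(0.0933, -0.3186, 0.4313) tvec=(0.0501, 0.0289, 0.6158)

Intrinsics K: fx=826.8, fy=857.5, cx=332.6, cy=224.5
Marker side s = 0.225 m; corners in marker frame (Z=0):
  M0 = (-0.1125, +0.1125, 0)
  M1 = (+0.1125, +0.1125, 0)
  M2 = (+0.1125, -0.1125, 0)
  M3 = (-0.1125, -0.1125, 0)
Detected image corners:
  c0 = (198.480322, 351.427595) px
  c1 = (457.698610, 454.017278) px
  c2 = (580.281827, 186.983970) px
  c3 = (334.288531, 49.927794) px
Planar DLT: solve 8×8 A·h = b for H (H[2,2]=1):
  H  [+1328.57410 -558.60455 +399.87615]
  H  [+668.78868 +1268.09352 +264.68551]
  H  [+0.52399 +0.03531 +1.00000]
B = K⁻¹H; ‖b₁‖=1.623816, ‖b₂‖=1.623816; λ = 2/(‖b₁‖+‖b₂‖) = 0.615833, sign → tz>0 ⇒ λ=+0.615833
r₁ = λ·B[:,0] = (+0.85976,+0.39582,+0.32269); r₂ = λ·B[:,1] = (-0.42482,+0.90502,+0.02175)
r₃ = r₁×r₂ = (-0.28343,-0.15578,+0.94625); SVD([r₁ r₂ r₃]) → R = UVᵀ:
  R  [+0.85976 -0.42482 -0.28343]
  R  [+0.39582 +0.90502 -0.15578]
  R  [+0.32269 +0.02175 +0.94625]
t = (+0.05011, +0.02886, +0.61583) m
tr R = 2.711036; θ = arccos((tr R − 1)/2) = 0.544246 rad = 31.183°
axis k = ((R−Rᵀ)₃₂, (R−Rᵀ)₁₃, (R−Rᵀ)₂₁) / (2 sinθ) = (+0.171433, -0.585320, +0.792472)
rvec = θ·k = (+0.093302, -0.318558, +0.431300)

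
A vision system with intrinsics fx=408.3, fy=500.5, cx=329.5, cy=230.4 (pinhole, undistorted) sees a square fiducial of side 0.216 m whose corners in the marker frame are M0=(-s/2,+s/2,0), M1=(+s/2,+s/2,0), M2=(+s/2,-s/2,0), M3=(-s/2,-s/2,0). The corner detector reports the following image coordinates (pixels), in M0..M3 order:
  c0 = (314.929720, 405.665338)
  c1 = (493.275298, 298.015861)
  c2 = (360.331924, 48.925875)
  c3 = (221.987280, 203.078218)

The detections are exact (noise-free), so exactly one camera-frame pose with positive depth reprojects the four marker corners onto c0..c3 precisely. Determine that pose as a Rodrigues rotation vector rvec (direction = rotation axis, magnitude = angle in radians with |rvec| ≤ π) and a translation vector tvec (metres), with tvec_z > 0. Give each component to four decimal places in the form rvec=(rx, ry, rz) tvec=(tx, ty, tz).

Intrinsics K: fx=408.3, fy=500.5, cx=329.5, cy=230.4
Marker side s = 0.216 m; corners in marker frame (Z=0):
  M0 = (-0.1080, +0.1080, 0)
  M1 = (+0.1080, +0.1080, 0)
  M2 = (+0.1080, -0.1080, 0)
  M3 = (-0.1080, -0.1080, 0)
Detected image corners:
  c0 = (314.929720, 405.665338) px
  c1 = (493.275298, 298.015861) px
  c2 = (360.331924, 48.925875) px
  c3 = (221.987280, 203.078218) px
Planar DLT: solve 8×8 A·h = b for H (H[2,2]=1):
  H  [+328.42780 +390.93297 +335.65060]
  H  [-885.77946 +949.37620 +242.85486]
  H  [-1.15406 -0.34637 +1.00000]
B = K⁻¹H; ‖b₁‖=2.424563, ‖b₂‖=2.424563; λ = 2/(‖b₁‖+‖b₂‖) = 0.412445, sign → tz>0 ⇒ λ=+0.412445
r₁ = λ·B[:,0] = (+0.71589,-0.51083,-0.47599); r₂ = λ·B[:,1] = (+0.51019,+0.84811,-0.14286)
r₃ = r₁×r₂ = (+0.47667,-0.14057,+0.86777); SVD([r₁ r₂ r₃]) → R = UVᵀ:
  R  [+0.71589 +0.51019 +0.47667]
  R  [-0.51083 +0.84811 -0.14057]
  R  [-0.47599 -0.14286 +0.86777]
t = (+0.00621, +0.01026, +0.41245) m
tr R = 2.431771; θ = arccos((tr R − 1)/2) = 0.772905 rad = 44.284°
axis k = ((R−Rᵀ)₃₂, (R−Rᵀ)₁₃, (R−Rᵀ)₂₁) / (2 sinθ) = (-0.001638, +0.682205, -0.731159)
rvec = θ·k = (-0.001266, +0.527280, -0.565116)

rvec=(-0.0013, 0.5273, -0.5651) tvec=(0.0062, 0.0103, 0.4124)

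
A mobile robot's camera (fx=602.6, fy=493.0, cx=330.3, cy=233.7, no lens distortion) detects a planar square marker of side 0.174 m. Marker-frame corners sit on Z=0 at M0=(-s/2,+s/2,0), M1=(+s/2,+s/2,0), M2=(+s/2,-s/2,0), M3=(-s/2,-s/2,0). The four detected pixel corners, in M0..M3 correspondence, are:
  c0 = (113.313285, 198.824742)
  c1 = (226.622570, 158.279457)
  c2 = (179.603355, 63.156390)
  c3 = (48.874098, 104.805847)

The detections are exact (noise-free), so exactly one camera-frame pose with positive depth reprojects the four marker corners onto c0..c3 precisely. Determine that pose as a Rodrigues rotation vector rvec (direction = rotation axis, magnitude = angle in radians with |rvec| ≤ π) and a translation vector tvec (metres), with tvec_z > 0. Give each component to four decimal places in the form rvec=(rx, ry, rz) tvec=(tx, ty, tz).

Intrinsics K: fx=602.6, fy=493.0, cx=330.3, cy=233.7
Marker side s = 0.174 m; corners in marker frame (Z=0):
  M0 = (-0.0870, +0.0870, 0)
  M1 = (+0.0870, +0.0870, 0)
  M2 = (+0.0870, -0.0870, 0)
  M3 = (-0.0870, -0.0870, 0)
Detected image corners:
  c0 = (113.313285, 198.824742) px
  c1 = (226.622570, 158.279457) px
  c2 = (179.603355, 63.156390) px
  c3 = (48.874098, 104.805847) px
Planar DLT: solve 8×8 A·h = b for H (H[2,2]=1):
  H  [+732.48783 +420.14937 +145.10689]
  H  [-204.29254 +636.80049 +133.75639]
  H  [+0.24152 +0.71018 +1.00000]
B = K⁻¹H; ‖b₁‖=1.229343, ‖b₂‖=1.229343; λ = 2/(‖b₁‖+‖b₂‖) = 0.813443, sign → tz>0 ⇒ λ=+0.813443
r₁ = λ·B[:,0] = (+0.88109,-0.43021,+0.19646); r₂ = λ·B[:,1] = (+0.25051,+0.77687,+0.57769)
r₃ = r₁×r₂ = (-0.40115,-0.45978,+0.79226); SVD([r₁ r₂ r₃]) → R = UVᵀ:
  R  [+0.88109 +0.25051 -0.40115]
  R  [-0.43021 +0.77687 -0.45978]
  R  [+0.19646 +0.57769 +0.79226]
t = (-0.24999, -0.16491, +0.81344) m
tr R = 2.450221; θ = arccos((tr R − 1)/2) = 0.759602 rad = 43.522°
axis k = ((R−Rᵀ)₃₂, (R−Rᵀ)₁₃, (R−Rᵀ)₂₁) / (2 sinθ) = (+0.753282, -0.433912, -0.494254)
rvec = θ·k = (+0.572194, -0.329600, -0.375436)

rvec=(0.5722, -0.3296, -0.3754) tvec=(-0.2500, -0.1649, 0.8134)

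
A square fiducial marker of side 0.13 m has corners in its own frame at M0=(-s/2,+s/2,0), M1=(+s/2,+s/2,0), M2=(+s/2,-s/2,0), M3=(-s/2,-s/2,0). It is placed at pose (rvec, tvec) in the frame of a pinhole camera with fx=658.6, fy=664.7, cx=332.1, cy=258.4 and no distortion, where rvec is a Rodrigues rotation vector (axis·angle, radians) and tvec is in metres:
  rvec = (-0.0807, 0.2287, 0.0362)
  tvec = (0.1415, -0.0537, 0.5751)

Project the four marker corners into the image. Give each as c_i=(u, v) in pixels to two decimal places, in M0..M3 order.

Intrinsics K: fx=658.6, fy=664.7, cx=332.1, cy=258.4
Marker side s = 0.13 m; corners in marker frame (Z=0):
  M0 = (-0.0650, +0.0650, 0)
  M1 = (+0.0650, +0.0650, 0)
  M2 = (+0.0650, -0.0650, 0)
  M3 = (-0.0650, -0.0650, 0)
rvec = (-0.0807, 0.2287, 0.0362), |rvec| = θ = 0.24521 rad = 14.049°
Rodrigues: sinθ=0.24276, 1−cosθ=0.02991; R = I + sinθ·[k]× + (1−cosθ)·[k]×²:
    [+0.97333 -0.04502 +0.22496]
    [+0.02666 +0.99611 +0.08401]
    [-0.22787 -0.07577 +0.97074]
t = (0.1415, -0.0537, 0.5751) m
M0: Pc = R·M0+t = (+0.07531, +0.00931, +0.58499); u = 658.6·(+0.07531)/0.58499 + 332.1 = 416.8840, v = 664.7·(+0.00931)/0.58499 + 258.4 = 268.9836
M1: Pc = R·M1+t = (+0.20184, +0.01278, +0.55536); u = 658.6·(+0.20184)/0.55536 + 332.1 = 571.4601, v = 664.7·(+0.01278)/0.55536 + 258.4 = 273.6957
M2: Pc = R·M2+t = (+0.20769, -0.11671, +0.56521); u = 658.6·(+0.20769)/0.56521 + 332.1 = 574.1081, v = 664.7·(-0.11671)/0.56521 + 258.4 = 121.1422
M3: Pc = R·M3+t = (+0.08116, -0.12018, +0.59484); u = 658.6·(+0.08116)/0.59484 + 332.1 = 421.9600, v = 664.7·(-0.12018)/0.59484 + 258.4 = 124.1053

c0=(416.88, 268.98) c1=(571.46, 273.70) c2=(574.11, 121.14) c3=(421.96, 124.11)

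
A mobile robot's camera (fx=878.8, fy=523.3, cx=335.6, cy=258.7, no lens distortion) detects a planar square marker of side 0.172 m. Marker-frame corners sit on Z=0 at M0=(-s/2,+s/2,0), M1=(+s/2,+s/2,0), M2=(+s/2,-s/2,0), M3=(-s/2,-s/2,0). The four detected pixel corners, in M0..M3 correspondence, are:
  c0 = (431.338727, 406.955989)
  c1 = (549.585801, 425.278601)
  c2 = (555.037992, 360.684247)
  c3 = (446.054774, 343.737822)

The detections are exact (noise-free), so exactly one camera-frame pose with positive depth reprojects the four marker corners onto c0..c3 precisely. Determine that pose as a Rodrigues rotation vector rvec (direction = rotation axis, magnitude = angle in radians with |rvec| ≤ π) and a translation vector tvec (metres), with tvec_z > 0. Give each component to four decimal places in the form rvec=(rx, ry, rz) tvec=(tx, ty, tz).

Intrinsics K: fx=878.8, fy=523.3, cx=335.6, cy=258.7
Marker side s = 0.172 m; corners in marker frame (Z=0):
  M0 = (-0.0860, +0.0860, 0)
  M1 = (+0.0860, +0.0860, 0)
  M2 = (+0.0860, -0.0860, 0)
  M3 = (-0.0860, -0.0860, 0)
Detected image corners:
  c0 = (431.338727, 406.955989) px
  c1 = (549.585801, 425.278601) px
  c2 = (555.037992, 360.684247) px
  c3 = (446.054774, 343.737822) px
Planar DLT: solve 8×8 A·h = b for H (H[2,2]=1):
  H  [+662.17049 -293.27045 +495.73643]
  H  [+104.46756 +189.62241 +382.86697]
  H  [+0.00548 -0.47357 +1.00000]
B = K⁻¹H; ‖b₁‖=0.776798, ‖b₂‖=0.776798; λ = 2/(‖b₁‖+‖b₂‖) = 1.287337, sign → tz>0 ⇒ λ=+1.287337
r₁ = λ·B[:,0] = (+0.96731,+0.25351,+0.00705); r₂ = λ·B[:,1] = (-0.19679,+0.76786,-0.60964)
r₃ = r₁×r₂ = (-0.15996,+0.58832,+0.79265); SVD([r₁ r₂ r₃]) → R = UVᵀ:
  R  [+0.96731 -0.19679 -0.15996]
  R  [+0.25351 +0.76786 +0.58832]
  R  [+0.00705 -0.60964 +0.79265]
t = (+0.23458, +0.30546, +1.28734) m
tr R = 2.527816; θ = arccos((tr R − 1)/2) = 0.701449 rad = 40.190°
axis k = ((R−Rᵀ)₃₂, (R−Rᵀ)₁₃, (R−Rᵀ)₂₁) / (2 sinθ) = (-0.928185, -0.129403, +0.348895)
rvec = θ·k = (-0.651074, -0.090770, +0.244732)

rvec=(-0.6511, -0.0908, 0.2447) tvec=(0.2346, 0.3055, 1.2873)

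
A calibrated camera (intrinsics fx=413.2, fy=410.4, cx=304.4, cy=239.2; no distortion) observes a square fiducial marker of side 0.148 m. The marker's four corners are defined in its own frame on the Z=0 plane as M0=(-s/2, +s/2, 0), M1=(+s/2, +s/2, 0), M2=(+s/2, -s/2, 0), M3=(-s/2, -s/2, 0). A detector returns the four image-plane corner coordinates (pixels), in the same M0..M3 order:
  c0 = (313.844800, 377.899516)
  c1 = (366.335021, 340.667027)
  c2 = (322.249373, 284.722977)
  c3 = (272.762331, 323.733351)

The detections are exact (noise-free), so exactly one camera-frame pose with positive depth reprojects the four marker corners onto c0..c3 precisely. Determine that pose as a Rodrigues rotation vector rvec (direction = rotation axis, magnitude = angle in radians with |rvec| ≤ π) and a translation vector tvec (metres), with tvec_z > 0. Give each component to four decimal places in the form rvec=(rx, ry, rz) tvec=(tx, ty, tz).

Intrinsics K: fx=413.2, fy=410.4, cx=304.4, cy=239.2
Marker side s = 0.148 m; corners in marker frame (Z=0):
  M0 = (-0.0740, +0.0740, 0)
  M1 = (+0.0740, +0.0740, 0)
  M2 = (+0.0740, -0.0740, 0)
  M3 = (-0.0740, -0.0740, 0)
Detected image corners:
  c0 = (313.844800, 377.899516) px
  c1 = (366.335021, 340.667027) px
  c2 = (322.249373, 284.722977) px
  c3 = (272.762331, 323.733351) px
Planar DLT: solve 8×8 A·h = b for H (H[2,2]=1):
  H  [+244.68168 +243.91865 +317.99231]
  H  [-361.42523 +326.50712 +331.91854]
  H  [-0.31284 -0.13669 +1.00000]
B = K⁻¹H; ‖b₁‖=1.123500, ‖b₂‖=1.123500; λ = 2/(‖b₁‖+‖b₂‖) = 0.890076, sign → tz>0 ⇒ λ=+0.890076
r₁ = λ·B[:,0] = (+0.73220,-0.62156,-0.27845); r₂ = λ·B[:,1] = (+0.61506,+0.77904,-0.12166)
r₃ = r₁×r₂ = (+0.29255,-0.08218,+0.95271); SVD([r₁ r₂ r₃]) → R = UVᵀ:
  R  [+0.73220 +0.61506 +0.29255]
  R  [-0.62156 +0.77904 -0.08218]
  R  [-0.27845 -0.12166 +0.95271]
t = (+0.02928, +0.20109, +0.89008) m
tr R = 2.463957; θ = arccos((tr R − 1)/2) = 0.749575 rad = 42.947°
axis k = ((R−Rᵀ)₃₂, (R−Rᵀ)₁₃, (R−Rᵀ)₂₁) / (2 sinθ) = (-0.028976, +0.419037, -0.907507)
rvec = θ·k = (-0.021719, +0.314099, -0.680245)

rvec=(-0.0217, 0.3141, -0.6802) tvec=(0.0293, 0.2011, 0.8901)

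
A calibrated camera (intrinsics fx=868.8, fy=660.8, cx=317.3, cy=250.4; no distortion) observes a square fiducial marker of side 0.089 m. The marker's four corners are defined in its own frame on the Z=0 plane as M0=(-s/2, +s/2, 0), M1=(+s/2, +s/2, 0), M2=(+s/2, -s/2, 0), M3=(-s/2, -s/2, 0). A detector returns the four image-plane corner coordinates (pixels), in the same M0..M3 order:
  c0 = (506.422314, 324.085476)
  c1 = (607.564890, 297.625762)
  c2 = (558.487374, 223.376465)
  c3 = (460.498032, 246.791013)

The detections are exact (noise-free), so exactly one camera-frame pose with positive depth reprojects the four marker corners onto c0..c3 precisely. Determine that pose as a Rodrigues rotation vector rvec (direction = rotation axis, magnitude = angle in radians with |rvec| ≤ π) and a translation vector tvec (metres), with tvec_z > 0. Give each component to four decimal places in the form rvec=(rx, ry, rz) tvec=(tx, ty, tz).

Intrinsics K: fx=868.8, fy=660.8, cx=317.3, cy=250.4
Marker side s = 0.089 m; corners in marker frame (Z=0):
  M0 = (-0.0445, +0.0445, 0)
  M1 = (+0.0445, +0.0445, 0)
  M2 = (+0.0445, -0.0445, 0)
  M3 = (-0.0445, -0.0445, 0)
Detected image corners:
  c0 = (506.422314, 324.085476) px
  c1 = (607.564890, 297.625762) px
  c2 = (558.487374, 223.376465) px
  c3 = (460.498032, 246.791013) px
Planar DLT: solve 8×8 A·h = b for H (H[2,2]=1):
  H  [+1272.46955 +270.65922 +533.36169]
  H  [-200.91154 +716.37172 +271.97687]
  H  [+0.28906 -0.49375 +1.00000]
B = K⁻¹H; ‖b₁‖=1.449705, ‖b₂‖=1.449705; λ = 2/(‖b₁‖+‖b₂‖) = 0.689796, sign → tz>0 ⇒ λ=+0.689796
r₁ = λ·B[:,0] = (+0.93747,-0.28528,+0.19939); r₂ = λ·B[:,1] = (+0.33928,+0.87686,-0.34058)
r₃ = r₁×r₂ = (-0.07768,+0.38694,+0.91883); SVD([r₁ r₂ r₃]) → R = UVᵀ:
  R  [+0.93747 +0.33928 -0.07768]
  R  [-0.28528 +0.87686 +0.38694]
  R  [+0.19939 -0.34058 +0.91883]
t = (+0.17155, +0.02252, +0.68980) m
tr R = 2.733165; θ = arccos((tr R − 1)/2) = 0.522483 rad = 29.936°
axis k = ((R−Rᵀ)₃₂, (R−Rᵀ)₁₃, (R−Rᵀ)₂₁) / (2 sinθ) = (-0.728931, -0.277608, -0.625774)
rvec = θ·k = (-0.380854, -0.145045, -0.326957)

rvec=(-0.3809, -0.1450, -0.3270) tvec=(0.1715, 0.0225, 0.6898)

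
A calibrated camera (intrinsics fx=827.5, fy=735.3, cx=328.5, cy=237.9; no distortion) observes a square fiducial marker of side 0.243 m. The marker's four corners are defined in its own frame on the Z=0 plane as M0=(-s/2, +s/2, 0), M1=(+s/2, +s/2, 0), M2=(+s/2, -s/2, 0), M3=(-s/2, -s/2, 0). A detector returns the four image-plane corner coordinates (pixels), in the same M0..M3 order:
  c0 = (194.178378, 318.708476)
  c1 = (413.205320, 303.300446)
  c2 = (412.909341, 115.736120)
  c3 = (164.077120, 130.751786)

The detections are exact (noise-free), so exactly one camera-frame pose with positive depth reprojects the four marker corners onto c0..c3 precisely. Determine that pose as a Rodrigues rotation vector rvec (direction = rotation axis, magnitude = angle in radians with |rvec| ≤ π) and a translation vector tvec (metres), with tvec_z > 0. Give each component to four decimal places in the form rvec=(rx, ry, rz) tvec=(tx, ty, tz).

Intrinsics K: fx=827.5, fy=735.3, cx=328.5, cy=237.9
Marker side s = 0.243 m; corners in marker frame (Z=0):
  M0 = (-0.1215, +0.1215, 0)
  M1 = (+0.1215, +0.1215, 0)
  M2 = (+0.1215, -0.1215, 0)
  M3 = (-0.1215, -0.1215, 0)
Detected image corners:
  c0 = (194.178378, 318.708476) px
  c1 = (413.205320, 303.300446) px
  c2 = (412.909341, 115.736120) px
  c3 = (164.077120, 130.751786) px
Planar DLT: solve 8×8 A·h = b for H (H[2,2]=1):
  H  [+973.83580 +216.43881 +297.29571]
  H  [-51.61886 +885.79918 +223.02030]
  H  [+0.05081 +0.52103 +1.00000]
B = K⁻¹H; ‖b₁‖=1.161022, ‖b₂‖=1.161022; λ = 2/(‖b₁‖+‖b₂‖) = 0.861310, sign → tz>0 ⇒ λ=+0.861310
r₁ = λ·B[:,0] = (+0.99625,-0.07462,+0.04376); r₂ = λ·B[:,1] = (+0.04713,+0.89241,+0.44876)
r₃ = r₁×r₂ = (-0.07254,-0.44502,+0.89258); SVD([r₁ r₂ r₃]) → R = UVᵀ:
  R  [+0.99625 +0.04713 -0.07254]
  R  [-0.07462 +0.89241 -0.44502]
  R  [+0.04376 +0.44876 +0.89258]
t = (-0.03248, -0.01743, +0.86131) m
tr R = 2.781235; θ = arccos((tr R − 1)/2) = 0.472095 rad = 27.049°
axis k = ((R−Rᵀ)₃₂, (R−Rᵀ)₁₃, (R−Rᵀ)₂₁) / (2 sinθ) = (+0.982713, -0.127882, -0.133871)
rvec = θ·k = (+0.463934, -0.060372, -0.063200)

rvec=(0.4639, -0.0604, -0.0632) tvec=(-0.0325, -0.0174, 0.8613)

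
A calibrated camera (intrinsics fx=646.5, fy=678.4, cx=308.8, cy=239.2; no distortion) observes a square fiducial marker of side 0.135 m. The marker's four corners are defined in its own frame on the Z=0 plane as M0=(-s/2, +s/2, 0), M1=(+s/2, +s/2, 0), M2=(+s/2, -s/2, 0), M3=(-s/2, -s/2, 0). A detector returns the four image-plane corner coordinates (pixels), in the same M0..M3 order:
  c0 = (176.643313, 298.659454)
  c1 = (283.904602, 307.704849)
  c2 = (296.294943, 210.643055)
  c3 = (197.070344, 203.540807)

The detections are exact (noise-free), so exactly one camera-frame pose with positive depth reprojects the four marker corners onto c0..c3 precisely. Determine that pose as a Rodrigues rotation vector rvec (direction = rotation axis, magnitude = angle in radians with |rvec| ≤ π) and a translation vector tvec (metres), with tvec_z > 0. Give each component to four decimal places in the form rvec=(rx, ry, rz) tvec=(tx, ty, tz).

Intrinsics K: fx=646.5, fy=678.4, cx=308.8, cy=239.2
Marker side s = 0.135 m; corners in marker frame (Z=0):
  M0 = (-0.0675, +0.0675, 0)
  M1 = (+0.0675, +0.0675, 0)
  M2 = (+0.0675, -0.0675, 0)
  M3 = (-0.0675, -0.0675, 0)
Detected image corners:
  c0 = (176.643313, 298.659454) px
  c1 = (283.904602, 307.704849) px
  c2 = (296.294943, 210.643055) px
  c3 = (197.070344, 203.540807) px
Planar DLT: solve 8×8 A·h = b for H (H[2,2]=1):
  H  [+739.72211 -263.04656 +238.45795]
  H  [+34.00223 +560.56062 +253.18827]
  H  [-0.10001 -0.59251 +1.00000]
B = K⁻¹H; ‖b₁‖=1.199196, ‖b₂‖=1.199196; λ = 2/(‖b₁‖+‖b₂‖) = 0.833892, sign → tz>0 ⇒ λ=+0.833892
r₁ = λ·B[:,0] = (+0.99397,+0.07120,-0.08340); r₂ = λ·B[:,1] = (-0.10329,+0.86326,-0.49409)
r₃ = r₁×r₂ = (+0.03681,+0.49972,+0.86540); SVD([r₁ r₂ r₃]) → R = UVᵀ:
  R  [+0.99397 -0.10329 +0.03681]
  R  [+0.07120 +0.86326 +0.49972]
  R  [-0.08340 -0.49409 +0.86540]
t = (-0.09073, +0.01719, +0.83389) m
tr R = 2.722629; θ = arccos((tr R − 1)/2) = 0.532945 rad = 30.536°
axis k = ((R−Rᵀ)₃₂, (R−Rᵀ)₁₃, (R−Rᵀ)₂₁) / (2 sinθ) = (-0.978017, +0.118300, +0.171721)
rvec = θ·k = (-0.521229, +0.063048, +0.091518)

rvec=(-0.5212, 0.0630, 0.0915) tvec=(-0.0907, 0.0172, 0.8339)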